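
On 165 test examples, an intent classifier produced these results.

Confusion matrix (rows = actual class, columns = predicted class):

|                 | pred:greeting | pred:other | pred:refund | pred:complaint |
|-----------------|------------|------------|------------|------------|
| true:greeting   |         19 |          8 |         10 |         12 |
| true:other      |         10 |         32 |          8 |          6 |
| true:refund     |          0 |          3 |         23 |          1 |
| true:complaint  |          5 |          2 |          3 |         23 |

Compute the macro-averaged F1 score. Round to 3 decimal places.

0.588

Per-class F1 score (2·TP/(2·TP+FP+FN)):
  greeting: TP=19, FP=10+0+5=15, FN=8+10+12=30 → 38/83 = 0.4578
  other: TP=32, FP=8+3+2=13, FN=10+8+6=24 → 64/101 = 0.6337
  refund: TP=23, FP=10+8+3=21, FN=0+3+1=4 → 46/71 = 0.6479
  complaint: TP=23, FP=12+6+1=19, FN=5+2+3=10 → 46/75 = 0.6133
Macro-F1 score = mean = (0.4578 + 0.6337 + 0.6479 + 0.6133) / 4 = 0.588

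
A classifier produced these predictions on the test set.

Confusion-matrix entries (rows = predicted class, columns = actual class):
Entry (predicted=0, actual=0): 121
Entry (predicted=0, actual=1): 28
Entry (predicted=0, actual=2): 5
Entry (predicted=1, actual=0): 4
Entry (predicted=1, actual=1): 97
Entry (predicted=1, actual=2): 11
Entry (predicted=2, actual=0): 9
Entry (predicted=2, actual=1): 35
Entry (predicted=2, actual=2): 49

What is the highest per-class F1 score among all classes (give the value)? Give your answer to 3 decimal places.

Per-class F1 score (2·TP/(2·TP+FP+FN)):
  0: TP=121, FP=28+5=33, FN=4+9=13 → 242/288 = 0.8403
  1: TP=97, FP=4+11=15, FN=28+35=63 → 194/272 = 0.7132
  2: TP=49, FP=9+35=44, FN=5+11=16 → 98/158 = 0.6203
Highest is class '0' with F1 score = 0.840.

0.840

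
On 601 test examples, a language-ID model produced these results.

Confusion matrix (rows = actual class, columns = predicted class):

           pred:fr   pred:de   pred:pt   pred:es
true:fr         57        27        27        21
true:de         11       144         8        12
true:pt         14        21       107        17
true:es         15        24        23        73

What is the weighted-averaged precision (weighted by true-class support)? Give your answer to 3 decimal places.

Per-class precision (TP/(TP+FP)):
  fr: TP=57, FP=11+14+15=40 → 57/97 = 0.5876
  de: TP=144, FP=27+21+24=72 → 144/216 = 0.6667
  pt: TP=107, FP=27+8+23=58 → 107/165 = 0.6485
  es: TP=73, FP=21+12+17=50 → 73/123 = 0.5935
Weighted-precision = Σ (supportᵢ/N)·precisionᵢ with N=601: (132/601)·0.5876 + (175/601)·0.6667 + (159/601)·0.6485 + (135/601)·0.5935 = 0.628

0.628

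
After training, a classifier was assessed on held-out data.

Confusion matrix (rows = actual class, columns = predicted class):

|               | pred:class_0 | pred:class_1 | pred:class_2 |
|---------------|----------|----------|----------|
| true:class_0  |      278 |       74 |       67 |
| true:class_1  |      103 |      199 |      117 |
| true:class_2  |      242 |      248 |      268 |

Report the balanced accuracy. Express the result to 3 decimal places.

0.497

Balanced accuracy = mean of per-class recall.
  class_0: recall = 278/419 = 0.6635
  class_1: recall = 199/419 = 0.4749
  class_2: recall = 268/758 = 0.3536
Mean = (0.6635 + 0.4749 + 0.3536) / 3 = 0.497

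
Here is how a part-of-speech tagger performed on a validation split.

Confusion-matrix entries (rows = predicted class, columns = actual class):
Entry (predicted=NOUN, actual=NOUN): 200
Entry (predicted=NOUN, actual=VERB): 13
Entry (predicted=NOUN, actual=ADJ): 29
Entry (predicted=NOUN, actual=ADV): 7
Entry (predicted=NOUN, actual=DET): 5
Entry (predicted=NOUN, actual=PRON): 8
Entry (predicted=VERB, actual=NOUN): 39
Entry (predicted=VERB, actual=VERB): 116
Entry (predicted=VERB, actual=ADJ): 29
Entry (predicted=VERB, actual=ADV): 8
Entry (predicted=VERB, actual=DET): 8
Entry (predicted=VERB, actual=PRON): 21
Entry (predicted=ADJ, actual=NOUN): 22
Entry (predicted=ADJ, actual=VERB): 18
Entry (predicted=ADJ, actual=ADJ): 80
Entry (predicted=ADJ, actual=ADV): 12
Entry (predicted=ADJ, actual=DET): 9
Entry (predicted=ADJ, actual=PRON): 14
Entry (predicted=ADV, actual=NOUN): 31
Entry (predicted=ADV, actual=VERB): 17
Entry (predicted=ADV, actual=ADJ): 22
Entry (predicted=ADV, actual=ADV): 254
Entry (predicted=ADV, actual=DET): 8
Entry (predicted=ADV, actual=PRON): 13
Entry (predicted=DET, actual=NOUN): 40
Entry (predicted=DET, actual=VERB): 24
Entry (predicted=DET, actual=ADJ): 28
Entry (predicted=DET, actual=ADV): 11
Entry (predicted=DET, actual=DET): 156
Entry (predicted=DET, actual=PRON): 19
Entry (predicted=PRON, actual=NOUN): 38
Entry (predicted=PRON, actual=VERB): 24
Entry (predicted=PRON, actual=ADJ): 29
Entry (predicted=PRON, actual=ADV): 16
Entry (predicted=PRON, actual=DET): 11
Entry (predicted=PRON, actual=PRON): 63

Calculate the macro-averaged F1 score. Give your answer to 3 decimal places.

0.571

Per-class F1 score (2·TP/(2·TP+FP+FN)):
  NOUN: TP=200, FP=13+29+7+5+8=62, FN=39+22+31+40+38=170 → 400/632 = 0.6329
  VERB: TP=116, FP=39+29+8+8+21=105, FN=13+18+17+24+24=96 → 232/433 = 0.5358
  ADJ: TP=80, FP=22+18+12+9+14=75, FN=29+29+22+28+29=137 → 160/372 = 0.4301
  ADV: TP=254, FP=31+17+22+8+13=91, FN=7+8+12+11+16=54 → 508/653 = 0.7779
  DET: TP=156, FP=40+24+28+11+19=122, FN=5+8+9+8+11=41 → 312/475 = 0.6568
  PRON: TP=63, FP=38+24+29+16+11=118, FN=8+21+14+13+19=75 → 126/319 = 0.3950
Macro-F1 score = mean = (0.6329 + 0.5358 + 0.4301 + 0.7779 + 0.6568 + 0.3950) / 6 = 0.571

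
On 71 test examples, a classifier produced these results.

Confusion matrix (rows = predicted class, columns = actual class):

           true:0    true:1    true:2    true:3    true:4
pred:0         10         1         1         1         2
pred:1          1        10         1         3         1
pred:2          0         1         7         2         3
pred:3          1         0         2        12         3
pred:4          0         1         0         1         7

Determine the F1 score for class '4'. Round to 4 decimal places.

0.5600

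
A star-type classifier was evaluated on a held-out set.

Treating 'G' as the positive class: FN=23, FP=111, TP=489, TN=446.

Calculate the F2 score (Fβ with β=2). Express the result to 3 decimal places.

Fβ = (1+β²)·TP / ((1+β²)·TP + β²·FN + FP), with β²=4
= 5·489 / (5·489 + 4·23 + 111) = 0.923

0.923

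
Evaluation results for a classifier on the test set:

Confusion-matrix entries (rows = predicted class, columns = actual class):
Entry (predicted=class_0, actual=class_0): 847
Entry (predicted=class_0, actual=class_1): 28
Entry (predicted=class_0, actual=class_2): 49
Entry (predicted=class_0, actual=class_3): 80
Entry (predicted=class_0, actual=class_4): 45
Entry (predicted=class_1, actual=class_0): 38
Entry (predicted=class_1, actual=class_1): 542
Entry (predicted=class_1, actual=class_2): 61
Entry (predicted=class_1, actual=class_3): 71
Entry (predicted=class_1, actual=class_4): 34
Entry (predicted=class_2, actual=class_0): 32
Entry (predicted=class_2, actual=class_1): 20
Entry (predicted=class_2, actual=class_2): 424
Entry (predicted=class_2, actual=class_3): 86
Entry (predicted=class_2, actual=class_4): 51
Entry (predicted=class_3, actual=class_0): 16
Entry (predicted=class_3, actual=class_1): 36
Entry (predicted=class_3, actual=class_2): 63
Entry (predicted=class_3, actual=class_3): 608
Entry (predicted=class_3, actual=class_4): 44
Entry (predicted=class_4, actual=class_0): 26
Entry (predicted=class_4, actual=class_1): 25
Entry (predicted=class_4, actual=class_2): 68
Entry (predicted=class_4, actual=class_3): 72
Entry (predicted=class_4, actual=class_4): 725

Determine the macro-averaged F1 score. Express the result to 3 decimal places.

0.761

Per-class F1 score (2·TP/(2·TP+FP+FN)):
  class_0: TP=847, FP=28+49+80+45=202, FN=38+32+16+26=112 → 1694/2008 = 0.8436
  class_1: TP=542, FP=38+61+71+34=204, FN=28+20+36+25=109 → 1084/1397 = 0.7759
  class_2: TP=424, FP=32+20+86+51=189, FN=49+61+63+68=241 → 848/1278 = 0.6635
  class_3: TP=608, FP=16+36+63+44=159, FN=80+71+86+72=309 → 1216/1684 = 0.7221
  class_4: TP=725, FP=26+25+68+72=191, FN=45+34+51+44=174 → 1450/1815 = 0.7989
Macro-F1 score = mean = (0.8436 + 0.7759 + 0.6635 + 0.7221 + 0.7989) / 5 = 0.761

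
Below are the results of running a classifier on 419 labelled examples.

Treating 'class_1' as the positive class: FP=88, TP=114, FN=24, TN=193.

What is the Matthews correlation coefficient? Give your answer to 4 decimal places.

MCC = (TP·TN − FP·FN) / √((TP+FP)(TP+FN)(TN+FP)(TN+FN))
Numerator = 114·193 − 88·24 = 19890
Denominator = √(202·138·281·217) = √1699794852 = 41228.5684
MCC = 19890 / 41228.5684 = 0.4824

0.4824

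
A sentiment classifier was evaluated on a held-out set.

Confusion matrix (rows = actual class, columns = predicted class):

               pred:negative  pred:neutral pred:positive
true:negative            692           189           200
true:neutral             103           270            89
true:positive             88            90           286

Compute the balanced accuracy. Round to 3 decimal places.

Balanced accuracy = mean of per-class recall.
  negative: recall = 692/1081 = 0.6401
  neutral: recall = 270/462 = 0.5844
  positive: recall = 286/464 = 0.6164
Mean = (0.6401 + 0.5844 + 0.6164) / 3 = 0.614

0.614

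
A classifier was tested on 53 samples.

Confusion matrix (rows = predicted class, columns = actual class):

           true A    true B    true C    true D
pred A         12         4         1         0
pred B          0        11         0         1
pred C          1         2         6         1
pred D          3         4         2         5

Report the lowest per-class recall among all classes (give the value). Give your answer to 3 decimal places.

Per-class recall (TP/(TP+FN)):
  A: TP=12, FN=0+1+3=4 → 12/16 = 0.7500
  B: TP=11, FN=4+2+4=10 → 11/21 = 0.5238
  C: TP=6, FN=1+0+2=3 → 6/9 = 0.6667
  D: TP=5, FN=0+1+1=2 → 5/7 = 0.7143
Lowest is class 'B' with recall = 0.524.

0.524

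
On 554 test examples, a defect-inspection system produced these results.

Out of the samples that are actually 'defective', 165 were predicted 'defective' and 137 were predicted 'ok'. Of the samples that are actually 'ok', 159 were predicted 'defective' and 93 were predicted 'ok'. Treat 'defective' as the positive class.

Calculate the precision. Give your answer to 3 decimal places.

0.509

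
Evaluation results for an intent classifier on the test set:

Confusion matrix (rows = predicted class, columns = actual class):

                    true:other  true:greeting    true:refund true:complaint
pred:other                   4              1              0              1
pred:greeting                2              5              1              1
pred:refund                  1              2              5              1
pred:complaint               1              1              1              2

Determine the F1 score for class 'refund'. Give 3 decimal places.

Take TP from the diagonal, FP from the rest of the 'refund' prediction marginal, FN from the rest of the 'refund' actual marginal.
F1 score = 2·TP/(2·TP+FP+FN).
refund: TP=5, FP=1+2+1=4, FN=0+1+1=2 → 10/16 = 0.6250

0.625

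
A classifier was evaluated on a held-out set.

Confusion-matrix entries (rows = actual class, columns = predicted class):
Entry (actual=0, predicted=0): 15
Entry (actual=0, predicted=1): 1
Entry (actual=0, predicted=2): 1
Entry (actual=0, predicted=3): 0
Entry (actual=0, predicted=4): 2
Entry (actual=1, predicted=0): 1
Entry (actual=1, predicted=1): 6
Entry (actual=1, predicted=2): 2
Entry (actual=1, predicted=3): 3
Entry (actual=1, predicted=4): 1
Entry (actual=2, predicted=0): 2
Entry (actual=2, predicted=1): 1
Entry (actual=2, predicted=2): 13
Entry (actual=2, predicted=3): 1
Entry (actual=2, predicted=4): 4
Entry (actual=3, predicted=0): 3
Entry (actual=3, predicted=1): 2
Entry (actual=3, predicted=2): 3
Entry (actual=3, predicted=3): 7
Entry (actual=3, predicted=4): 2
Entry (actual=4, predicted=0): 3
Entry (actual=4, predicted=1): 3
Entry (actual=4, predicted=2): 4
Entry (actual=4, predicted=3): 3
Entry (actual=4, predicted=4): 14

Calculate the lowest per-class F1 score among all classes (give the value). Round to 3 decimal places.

0.452

Per-class F1 score (2·TP/(2·TP+FP+FN)):
  0: TP=15, FP=1+2+3+3=9, FN=1+1+0+2=4 → 30/43 = 0.6977
  1: TP=6, FP=1+1+2+3=7, FN=1+2+3+1=7 → 12/26 = 0.4615
  2: TP=13, FP=1+2+3+4=10, FN=2+1+1+4=8 → 26/44 = 0.5909
  3: TP=7, FP=0+3+1+3=7, FN=3+2+3+2=10 → 14/31 = 0.4516
  4: TP=14, FP=2+1+4+2=9, FN=3+3+4+3=13 → 28/50 = 0.5600
Lowest is class '3' with F1 score = 0.452.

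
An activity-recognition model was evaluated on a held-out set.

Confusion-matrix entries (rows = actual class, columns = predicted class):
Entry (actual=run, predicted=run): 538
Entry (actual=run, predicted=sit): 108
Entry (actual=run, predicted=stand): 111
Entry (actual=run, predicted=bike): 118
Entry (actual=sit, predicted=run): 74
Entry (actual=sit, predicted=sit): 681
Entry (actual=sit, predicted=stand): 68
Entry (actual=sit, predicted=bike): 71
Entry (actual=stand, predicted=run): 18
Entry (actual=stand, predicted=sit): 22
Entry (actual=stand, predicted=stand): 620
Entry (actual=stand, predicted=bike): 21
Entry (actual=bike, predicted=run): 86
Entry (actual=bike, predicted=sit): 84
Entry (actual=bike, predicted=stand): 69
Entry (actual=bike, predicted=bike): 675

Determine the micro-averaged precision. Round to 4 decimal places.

0.7473

Micro-averaging pools counts across classes: ΣTP=2514, ΣFP=850, ΣFN=850.
Micro-precision = TP/(TP+FP) on pooled counts = 0.7473 (equals overall accuracy in single-label multiclass).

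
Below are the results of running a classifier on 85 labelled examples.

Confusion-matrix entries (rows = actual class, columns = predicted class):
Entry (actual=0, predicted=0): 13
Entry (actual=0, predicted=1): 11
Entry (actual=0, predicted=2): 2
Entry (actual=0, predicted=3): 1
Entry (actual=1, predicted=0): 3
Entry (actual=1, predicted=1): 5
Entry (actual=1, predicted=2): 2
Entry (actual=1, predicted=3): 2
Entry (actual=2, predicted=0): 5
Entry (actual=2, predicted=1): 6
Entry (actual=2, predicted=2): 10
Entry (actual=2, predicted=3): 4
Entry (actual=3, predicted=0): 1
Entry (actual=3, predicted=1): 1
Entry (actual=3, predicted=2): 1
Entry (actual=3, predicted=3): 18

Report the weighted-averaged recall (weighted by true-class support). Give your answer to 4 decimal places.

Per-class recall (TP/(TP+FN)):
  0: TP=13, FN=11+2+1=14 → 13/27 = 0.48148
  1: TP=5, FN=3+2+2=7 → 5/12 = 0.41667
  2: TP=10, FN=5+6+4=15 → 10/25 = 0.40000
  3: TP=18, FN=1+1+1=3 → 18/21 = 0.85714
Weighted-recall = Σ (supportᵢ/N)·recallᵢ with N=85: (27/85)·0.48148 + (12/85)·0.41667 + (25/85)·0.40000 + (21/85)·0.85714 = 0.5412

0.5412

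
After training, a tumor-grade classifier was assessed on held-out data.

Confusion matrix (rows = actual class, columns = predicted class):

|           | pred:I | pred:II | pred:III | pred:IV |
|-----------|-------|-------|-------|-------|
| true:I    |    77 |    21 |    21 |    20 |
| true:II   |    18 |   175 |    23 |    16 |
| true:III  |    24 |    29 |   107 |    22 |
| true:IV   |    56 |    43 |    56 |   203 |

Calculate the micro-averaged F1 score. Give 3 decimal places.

0.617

Micro-averaging pools counts across classes: ΣTP=562, ΣFP=349, ΣFN=349.
Micro-F1 score = 2·TP/(2·TP+FP+FN) on pooled counts = 0.617 (equals overall accuracy in single-label multiclass).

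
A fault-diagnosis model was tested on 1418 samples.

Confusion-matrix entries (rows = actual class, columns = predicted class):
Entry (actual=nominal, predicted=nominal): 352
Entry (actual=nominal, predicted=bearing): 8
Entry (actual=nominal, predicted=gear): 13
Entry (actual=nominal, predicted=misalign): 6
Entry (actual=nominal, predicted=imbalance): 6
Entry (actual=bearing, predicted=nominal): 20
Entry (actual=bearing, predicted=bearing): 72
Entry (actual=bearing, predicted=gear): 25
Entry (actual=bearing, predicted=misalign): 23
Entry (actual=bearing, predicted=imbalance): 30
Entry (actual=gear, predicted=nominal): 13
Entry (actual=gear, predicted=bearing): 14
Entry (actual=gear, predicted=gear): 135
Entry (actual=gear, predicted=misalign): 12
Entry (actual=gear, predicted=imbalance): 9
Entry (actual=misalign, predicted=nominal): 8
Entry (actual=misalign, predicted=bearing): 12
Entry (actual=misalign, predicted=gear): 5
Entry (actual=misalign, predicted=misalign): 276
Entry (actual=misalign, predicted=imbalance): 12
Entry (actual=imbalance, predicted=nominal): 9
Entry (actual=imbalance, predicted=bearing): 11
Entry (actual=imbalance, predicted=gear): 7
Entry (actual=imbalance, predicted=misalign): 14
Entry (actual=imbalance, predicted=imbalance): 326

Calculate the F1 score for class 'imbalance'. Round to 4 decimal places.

0.8693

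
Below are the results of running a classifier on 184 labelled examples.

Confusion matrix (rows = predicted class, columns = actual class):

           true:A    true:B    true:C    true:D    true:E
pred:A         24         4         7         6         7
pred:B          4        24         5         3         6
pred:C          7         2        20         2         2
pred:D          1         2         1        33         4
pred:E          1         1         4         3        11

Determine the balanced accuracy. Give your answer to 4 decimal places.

Balanced accuracy = mean of per-class recall.
  A: recall = 24/37 = 0.64865
  B: recall = 24/33 = 0.72727
  C: recall = 20/37 = 0.54054
  D: recall = 33/47 = 0.70213
  E: recall = 11/30 = 0.36667
Mean = (0.64865 + 0.72727 + 0.54054 + 0.70213 + 0.36667) / 5 = 0.5971

0.5971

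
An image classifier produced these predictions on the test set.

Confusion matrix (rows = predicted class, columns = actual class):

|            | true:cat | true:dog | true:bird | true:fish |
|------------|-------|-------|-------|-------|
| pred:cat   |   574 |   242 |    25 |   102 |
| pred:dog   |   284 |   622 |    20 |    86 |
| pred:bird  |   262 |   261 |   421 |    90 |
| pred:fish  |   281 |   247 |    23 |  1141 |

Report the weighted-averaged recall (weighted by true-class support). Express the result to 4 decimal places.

Per-class recall (TP/(TP+FN)):
  cat: TP=574, FN=284+262+281=827 → 574/1401 = 0.40971
  dog: TP=622, FN=242+261+247=750 → 622/1372 = 0.45335
  bird: TP=421, FN=25+20+23=68 → 421/489 = 0.86094
  fish: TP=1141, FN=102+86+90=278 → 1141/1419 = 0.80409
Weighted-recall = Σ (supportᵢ/N)·recallᵢ with N=4681: (1401/4681)·0.40971 + (1372/4681)·0.45335 + (489/4681)·0.86094 + (1419/4681)·0.80409 = 0.5892

0.5892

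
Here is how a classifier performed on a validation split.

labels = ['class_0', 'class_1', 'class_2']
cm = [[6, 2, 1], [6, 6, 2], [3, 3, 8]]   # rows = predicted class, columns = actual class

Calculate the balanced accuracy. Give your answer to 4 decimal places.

0.5576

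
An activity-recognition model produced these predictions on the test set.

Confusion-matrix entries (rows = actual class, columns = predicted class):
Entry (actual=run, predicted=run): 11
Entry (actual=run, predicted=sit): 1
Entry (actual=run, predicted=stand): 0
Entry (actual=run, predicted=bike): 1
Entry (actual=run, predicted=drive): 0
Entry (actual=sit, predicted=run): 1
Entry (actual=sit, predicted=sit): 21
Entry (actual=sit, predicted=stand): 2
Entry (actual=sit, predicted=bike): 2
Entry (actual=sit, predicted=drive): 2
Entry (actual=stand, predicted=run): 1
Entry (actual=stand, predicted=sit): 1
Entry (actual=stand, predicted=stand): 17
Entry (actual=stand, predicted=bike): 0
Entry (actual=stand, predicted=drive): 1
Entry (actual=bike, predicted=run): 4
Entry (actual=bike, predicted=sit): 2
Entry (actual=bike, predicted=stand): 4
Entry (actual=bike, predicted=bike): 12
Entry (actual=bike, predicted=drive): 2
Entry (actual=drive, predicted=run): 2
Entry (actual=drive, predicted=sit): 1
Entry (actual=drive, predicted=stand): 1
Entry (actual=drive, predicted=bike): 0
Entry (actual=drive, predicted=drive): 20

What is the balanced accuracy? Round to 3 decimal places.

Balanced accuracy = mean of per-class recall.
  run: recall = 11/13 = 0.8462
  sit: recall = 21/28 = 0.7500
  stand: recall = 17/20 = 0.8500
  bike: recall = 12/24 = 0.5000
  drive: recall = 20/24 = 0.8333
Mean = (0.8462 + 0.7500 + 0.8500 + 0.5000 + 0.8333) / 5 = 0.756

0.756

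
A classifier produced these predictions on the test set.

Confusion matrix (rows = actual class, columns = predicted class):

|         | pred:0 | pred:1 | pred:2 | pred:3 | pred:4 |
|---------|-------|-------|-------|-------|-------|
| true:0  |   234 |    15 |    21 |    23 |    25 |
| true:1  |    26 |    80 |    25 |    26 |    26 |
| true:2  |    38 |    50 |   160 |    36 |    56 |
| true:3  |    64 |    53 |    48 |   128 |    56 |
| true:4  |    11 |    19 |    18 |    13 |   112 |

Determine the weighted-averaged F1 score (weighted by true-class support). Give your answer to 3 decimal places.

0.520

Per-class F1 score (2·TP/(2·TP+FP+FN)):
  0: TP=234, FP=26+38+64+11=139, FN=15+21+23+25=84 → 468/691 = 0.6773
  1: TP=80, FP=15+50+53+19=137, FN=26+25+26+26=103 → 160/400 = 0.4000
  2: TP=160, FP=21+25+48+18=112, FN=38+50+36+56=180 → 320/612 = 0.5229
  3: TP=128, FP=23+26+36+13=98, FN=64+53+48+56=221 → 256/575 = 0.4452
  4: TP=112, FP=25+26+56+56=163, FN=11+19+18+13=61 → 224/448 = 0.5000
Weighted-F1 score = Σ (supportᵢ/N)·F1 scoreᵢ with N=1363: (318/1363)·0.6773 + (183/1363)·0.4000 + (340/1363)·0.5229 + (349/1363)·0.4452 + (173/1363)·0.5000 = 0.520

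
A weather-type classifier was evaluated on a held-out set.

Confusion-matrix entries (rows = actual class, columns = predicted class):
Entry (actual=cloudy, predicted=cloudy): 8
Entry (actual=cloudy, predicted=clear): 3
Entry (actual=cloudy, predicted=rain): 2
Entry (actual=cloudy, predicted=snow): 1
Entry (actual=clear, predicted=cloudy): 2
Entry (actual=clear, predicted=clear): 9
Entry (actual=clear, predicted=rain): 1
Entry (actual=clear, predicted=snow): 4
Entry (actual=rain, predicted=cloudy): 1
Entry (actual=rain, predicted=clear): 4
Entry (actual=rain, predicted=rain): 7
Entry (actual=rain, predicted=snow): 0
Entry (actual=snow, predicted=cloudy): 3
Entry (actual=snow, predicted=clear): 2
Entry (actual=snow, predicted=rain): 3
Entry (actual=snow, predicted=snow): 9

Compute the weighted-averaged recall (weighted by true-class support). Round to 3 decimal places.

0.559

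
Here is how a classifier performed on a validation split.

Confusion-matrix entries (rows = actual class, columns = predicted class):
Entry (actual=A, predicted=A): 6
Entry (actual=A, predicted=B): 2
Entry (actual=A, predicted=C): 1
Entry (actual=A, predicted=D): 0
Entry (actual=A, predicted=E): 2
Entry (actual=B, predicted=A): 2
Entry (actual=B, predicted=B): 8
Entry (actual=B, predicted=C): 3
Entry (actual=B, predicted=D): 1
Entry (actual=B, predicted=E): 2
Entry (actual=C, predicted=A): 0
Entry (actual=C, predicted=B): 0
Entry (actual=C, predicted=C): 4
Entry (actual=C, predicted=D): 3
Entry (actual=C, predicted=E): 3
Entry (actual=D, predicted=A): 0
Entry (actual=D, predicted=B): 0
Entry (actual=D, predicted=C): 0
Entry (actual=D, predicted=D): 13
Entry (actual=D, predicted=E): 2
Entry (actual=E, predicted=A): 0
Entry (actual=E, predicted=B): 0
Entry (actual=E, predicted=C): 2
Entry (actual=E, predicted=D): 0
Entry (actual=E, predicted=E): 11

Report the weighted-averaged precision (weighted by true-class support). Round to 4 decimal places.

0.6719

Per-class precision (TP/(TP+FP)):
  A: TP=6, FP=2+0+0+0=2 → 6/8 = 0.75000
  B: TP=8, FP=2+0+0+0=2 → 8/10 = 0.80000
  C: TP=4, FP=1+3+0+2=6 → 4/10 = 0.40000
  D: TP=13, FP=0+1+3+0=4 → 13/17 = 0.76471
  E: TP=11, FP=2+2+3+2=9 → 11/20 = 0.55000
Weighted-precision = Σ (supportᵢ/N)·precisionᵢ with N=65: (11/65)·0.75000 + (16/65)·0.80000 + (10/65)·0.40000 + (15/65)·0.76471 + (13/65)·0.55000 = 0.6719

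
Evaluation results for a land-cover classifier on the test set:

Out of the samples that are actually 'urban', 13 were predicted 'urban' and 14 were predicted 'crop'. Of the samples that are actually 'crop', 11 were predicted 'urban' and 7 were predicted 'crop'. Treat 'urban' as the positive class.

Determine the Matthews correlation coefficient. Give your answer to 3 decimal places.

MCC = (TP·TN − FP·FN) / √((TP+FP)(TP+FN)(TN+FP)(TN+FN))
Numerator = 13·7 − 11·14 = -63
Denominator = √(24·27·18·21) = √244944 = 494.9182
MCC = -63 / 494.9182 = -0.127

-0.127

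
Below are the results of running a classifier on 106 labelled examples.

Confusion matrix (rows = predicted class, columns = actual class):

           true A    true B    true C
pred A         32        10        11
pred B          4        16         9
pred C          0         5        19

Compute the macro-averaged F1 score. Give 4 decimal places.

0.6185

Per-class F1 score (2·TP/(2·TP+FP+FN)):
  A: TP=32, FP=10+11=21, FN=4+0=4 → 64/89 = 0.71910
  B: TP=16, FP=4+9=13, FN=10+5=15 → 32/60 = 0.53333
  C: TP=19, FP=0+5=5, FN=11+9=20 → 38/63 = 0.60317
Macro-F1 score = mean = (0.71910 + 0.53333 + 0.60317) / 3 = 0.6185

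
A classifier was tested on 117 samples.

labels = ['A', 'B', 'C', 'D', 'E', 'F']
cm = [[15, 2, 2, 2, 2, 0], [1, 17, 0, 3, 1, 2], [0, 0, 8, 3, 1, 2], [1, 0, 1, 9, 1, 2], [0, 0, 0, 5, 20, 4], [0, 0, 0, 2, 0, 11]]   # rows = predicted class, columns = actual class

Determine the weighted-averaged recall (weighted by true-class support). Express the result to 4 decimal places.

0.6838

Per-class recall (TP/(TP+FN)):
  A: TP=15, FN=1+0+1+0+0=2 → 15/17 = 0.88235
  B: TP=17, FN=2+0+0+0+0=2 → 17/19 = 0.89474
  C: TP=8, FN=2+0+1+0+0=3 → 8/11 = 0.72727
  D: TP=9, FN=2+3+3+5+2=15 → 9/24 = 0.37500
  E: TP=20, FN=2+1+1+1+0=5 → 20/25 = 0.80000
  F: TP=11, FN=0+2+2+2+4=10 → 11/21 = 0.52381
Weighted-recall = Σ (supportᵢ/N)·recallᵢ with N=117: (17/117)·0.88235 + (19/117)·0.89474 + (11/117)·0.72727 + (24/117)·0.37500 + (25/117)·0.80000 + (21/117)·0.52381 = 0.6838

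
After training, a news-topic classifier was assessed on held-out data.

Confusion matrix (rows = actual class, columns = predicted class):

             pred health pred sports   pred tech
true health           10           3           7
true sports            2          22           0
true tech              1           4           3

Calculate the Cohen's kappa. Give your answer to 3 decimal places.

Observed agreement pₒ = trace/N = 35/52 = 0.6731
Expected agreement pₑ = Σ (rowᵢ·colᵢ)/N² = (20·13 + 24·29 + 8·10)/52² = 0.3831
κ = (pₒ − pₑ)/(1 − pₑ) = (0.6731 − 0.3831)/(1 − 0.3831) = 0.470

0.470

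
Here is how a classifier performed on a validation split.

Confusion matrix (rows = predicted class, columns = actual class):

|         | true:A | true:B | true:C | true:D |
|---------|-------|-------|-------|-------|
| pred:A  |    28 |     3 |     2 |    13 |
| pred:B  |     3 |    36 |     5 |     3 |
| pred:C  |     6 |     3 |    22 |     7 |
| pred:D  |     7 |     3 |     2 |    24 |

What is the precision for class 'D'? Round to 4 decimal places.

0.6667

One-vs-rest for 'D': TP = diagonal; FP = other classes predicted 'D'; FN = 'D' predicted as other.
precision = TP/(TP+FP).
D: TP=24, FP=7+3+2=12 → 24/36 = 0.66667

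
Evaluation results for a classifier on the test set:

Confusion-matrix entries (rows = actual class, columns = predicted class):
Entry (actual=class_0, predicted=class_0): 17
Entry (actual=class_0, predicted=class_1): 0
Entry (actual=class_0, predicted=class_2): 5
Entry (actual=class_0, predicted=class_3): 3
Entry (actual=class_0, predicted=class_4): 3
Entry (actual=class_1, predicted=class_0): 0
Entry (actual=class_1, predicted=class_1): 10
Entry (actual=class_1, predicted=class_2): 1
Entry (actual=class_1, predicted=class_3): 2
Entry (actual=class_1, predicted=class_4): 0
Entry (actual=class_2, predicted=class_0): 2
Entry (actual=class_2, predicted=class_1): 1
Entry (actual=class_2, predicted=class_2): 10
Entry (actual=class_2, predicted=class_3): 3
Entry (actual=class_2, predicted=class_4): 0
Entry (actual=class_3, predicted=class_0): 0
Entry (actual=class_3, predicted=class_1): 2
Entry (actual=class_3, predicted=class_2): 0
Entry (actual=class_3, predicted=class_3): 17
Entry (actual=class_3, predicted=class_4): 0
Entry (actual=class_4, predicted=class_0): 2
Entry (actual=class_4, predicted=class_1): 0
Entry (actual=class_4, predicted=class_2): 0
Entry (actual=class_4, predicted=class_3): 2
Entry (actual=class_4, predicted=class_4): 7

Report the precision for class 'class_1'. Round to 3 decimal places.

Treat 'class_1' as positive and all other classes as negative.
precision = TP/(TP+FP).
class_1: TP=10, FP=0+1+2+0=3 → 10/13 = 0.7692

0.769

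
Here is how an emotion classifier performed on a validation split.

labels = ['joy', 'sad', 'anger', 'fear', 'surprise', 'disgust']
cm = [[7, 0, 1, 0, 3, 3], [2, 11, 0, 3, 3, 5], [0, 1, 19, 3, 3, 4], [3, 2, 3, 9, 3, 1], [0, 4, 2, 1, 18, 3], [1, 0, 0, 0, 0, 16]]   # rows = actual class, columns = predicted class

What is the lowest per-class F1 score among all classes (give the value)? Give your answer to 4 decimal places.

Per-class F1 score (2·TP/(2·TP+FP+FN)):
  joy: TP=7, FP=2+0+3+0+1=6, FN=0+1+0+3+3=7 → 14/27 = 0.51852
  sad: TP=11, FP=0+1+2+4+0=7, FN=2+0+3+3+5=13 → 22/42 = 0.52381
  anger: TP=19, FP=1+0+3+2+0=6, FN=0+1+3+3+4=11 → 38/55 = 0.69091
  fear: TP=9, FP=0+3+3+1+0=7, FN=3+2+3+3+1=12 → 18/37 = 0.48649
  surprise: TP=18, FP=3+3+3+3+0=12, FN=0+4+2+1+3=10 → 36/58 = 0.62069
  disgust: TP=16, FP=3+5+4+1+3=16, FN=1+0+0+0+0=1 → 32/49 = 0.65306
Lowest is class 'fear' with F1 score = 0.4865.

0.4865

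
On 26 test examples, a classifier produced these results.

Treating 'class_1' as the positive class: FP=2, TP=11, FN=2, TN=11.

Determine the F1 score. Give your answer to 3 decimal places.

Precision = TP/(TP+FP) = 11/13 = 0.8462
Recall = TP/(TP+FN) = 11/13 = 0.8462
F1 = 2·TP/(2·TP+FP+FN) = 22/26 = 0.846

0.846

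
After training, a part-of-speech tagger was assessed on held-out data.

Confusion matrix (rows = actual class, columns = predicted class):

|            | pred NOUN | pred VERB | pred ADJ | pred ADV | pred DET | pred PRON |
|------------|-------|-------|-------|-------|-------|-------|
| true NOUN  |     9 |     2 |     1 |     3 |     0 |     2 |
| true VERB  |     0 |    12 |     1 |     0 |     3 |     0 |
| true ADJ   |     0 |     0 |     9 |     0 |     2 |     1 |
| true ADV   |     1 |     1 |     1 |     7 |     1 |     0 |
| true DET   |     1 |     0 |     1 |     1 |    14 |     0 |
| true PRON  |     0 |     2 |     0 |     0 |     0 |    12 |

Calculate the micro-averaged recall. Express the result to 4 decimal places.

0.7241

Micro-averaging pools counts across classes: ΣTP=63, ΣFP=24, ΣFN=24.
Micro-recall = TP/(TP+FN) on pooled counts = 0.7241 (equals overall accuracy in single-label multiclass).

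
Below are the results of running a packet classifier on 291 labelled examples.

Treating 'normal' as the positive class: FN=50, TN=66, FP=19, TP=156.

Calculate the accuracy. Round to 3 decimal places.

0.763

Accuracy = (TP+TN)/N = (156+66)/291 = 0.763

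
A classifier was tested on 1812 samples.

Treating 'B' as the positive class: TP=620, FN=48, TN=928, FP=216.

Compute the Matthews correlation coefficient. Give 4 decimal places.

0.7155

MCC = (TP·TN − FP·FN) / √((TP+FP)(TP+FN)(TN+FP)(TN+FN))
Numerator = 620·928 − 216·48 = 564992
Denominator = √(836·668·1144·976) = √623531763712 = 789640.2749
MCC = 564992 / 789640.2749 = 0.7155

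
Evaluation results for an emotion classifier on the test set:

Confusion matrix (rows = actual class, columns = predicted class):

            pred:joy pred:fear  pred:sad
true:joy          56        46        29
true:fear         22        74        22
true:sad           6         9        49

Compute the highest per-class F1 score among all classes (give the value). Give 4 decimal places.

0.5992

Per-class F1 score (2·TP/(2·TP+FP+FN)):
  joy: TP=56, FP=22+6=28, FN=46+29=75 → 112/215 = 0.52093
  fear: TP=74, FP=46+9=55, FN=22+22=44 → 148/247 = 0.59919
  sad: TP=49, FP=29+22=51, FN=6+9=15 → 98/164 = 0.59756
Highest is class 'fear' with F1 score = 0.5992.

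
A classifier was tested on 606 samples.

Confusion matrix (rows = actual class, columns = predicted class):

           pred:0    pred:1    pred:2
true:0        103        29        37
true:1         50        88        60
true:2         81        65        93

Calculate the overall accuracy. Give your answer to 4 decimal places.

Accuracy = trace / total = (103+88+93=284) / 606 = 284/606 = 0.4686

0.4686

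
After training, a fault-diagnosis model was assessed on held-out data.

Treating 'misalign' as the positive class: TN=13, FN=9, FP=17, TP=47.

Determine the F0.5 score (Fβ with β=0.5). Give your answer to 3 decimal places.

0.753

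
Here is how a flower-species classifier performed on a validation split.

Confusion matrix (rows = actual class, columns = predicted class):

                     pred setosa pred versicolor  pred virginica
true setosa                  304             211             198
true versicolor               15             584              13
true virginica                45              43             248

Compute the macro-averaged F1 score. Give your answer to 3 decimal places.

0.665

Per-class F1 score (2·TP/(2·TP+FP+FN)):
  setosa: TP=304, FP=15+45=60, FN=211+198=409 → 608/1077 = 0.5645
  versicolor: TP=584, FP=211+43=254, FN=15+13=28 → 1168/1450 = 0.8055
  virginica: TP=248, FP=198+13=211, FN=45+43=88 → 496/795 = 0.6239
Macro-F1 score = mean = (0.5645 + 0.8055 + 0.6239) / 3 = 0.665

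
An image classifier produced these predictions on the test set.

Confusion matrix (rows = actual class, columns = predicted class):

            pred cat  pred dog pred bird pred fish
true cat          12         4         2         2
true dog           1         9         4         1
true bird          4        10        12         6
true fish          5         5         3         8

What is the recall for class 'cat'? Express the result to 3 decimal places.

0.600

One-vs-rest for 'cat': TP = diagonal; FP = other classes predicted 'cat'; FN = 'cat' predicted as other.
recall = TP/(TP+FN).
cat: TP=12, FN=4+2+2=8 → 12/20 = 0.6000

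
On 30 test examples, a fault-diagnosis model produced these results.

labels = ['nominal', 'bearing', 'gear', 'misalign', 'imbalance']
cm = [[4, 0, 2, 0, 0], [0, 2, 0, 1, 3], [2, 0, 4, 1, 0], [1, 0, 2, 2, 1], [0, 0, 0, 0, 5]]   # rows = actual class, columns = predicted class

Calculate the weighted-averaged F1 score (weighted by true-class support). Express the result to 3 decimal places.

Per-class F1 score (2·TP/(2·TP+FP+FN)):
  nominal: TP=4, FP=0+2+1+0=3, FN=0+2+0+0=2 → 8/13 = 0.6154
  bearing: TP=2, FP=0+0+0+0=0, FN=0+0+1+3=4 → 4/8 = 0.5000
  gear: TP=4, FP=2+0+2+0=4, FN=2+0+1+0=3 → 8/15 = 0.5333
  misalign: TP=2, FP=0+1+1+0=2, FN=1+0+2+1=4 → 4/10 = 0.4000
  imbalance: TP=5, FP=0+3+0+1=4, FN=0+0+0+0=0 → 10/14 = 0.7143
Weighted-F1 score = Σ (supportᵢ/N)·F1 scoreᵢ with N=30: (6/30)·0.6154 + (6/30)·0.5000 + (7/30)·0.5333 + (6/30)·0.4000 + (5/30)·0.7143 = 0.547

0.547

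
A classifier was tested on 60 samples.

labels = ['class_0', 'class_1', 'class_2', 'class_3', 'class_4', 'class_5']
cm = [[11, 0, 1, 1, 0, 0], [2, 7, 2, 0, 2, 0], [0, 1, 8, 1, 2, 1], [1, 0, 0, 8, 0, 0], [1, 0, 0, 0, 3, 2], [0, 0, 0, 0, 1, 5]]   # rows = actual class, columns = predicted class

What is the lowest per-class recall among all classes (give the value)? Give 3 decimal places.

Per-class recall (TP/(TP+FN)):
  class_0: TP=11, FN=0+1+1+0+0=2 → 11/13 = 0.8462
  class_1: TP=7, FN=2+2+0+2+0=6 → 7/13 = 0.5385
  class_2: TP=8, FN=0+1+1+2+1=5 → 8/13 = 0.6154
  class_3: TP=8, FN=1+0+0+0+0=1 → 8/9 = 0.8889
  class_4: TP=3, FN=1+0+0+0+2=3 → 3/6 = 0.5000
  class_5: TP=5, FN=0+0+0+0+1=1 → 5/6 = 0.8333
Lowest is class 'class_4' with recall = 0.500.

0.500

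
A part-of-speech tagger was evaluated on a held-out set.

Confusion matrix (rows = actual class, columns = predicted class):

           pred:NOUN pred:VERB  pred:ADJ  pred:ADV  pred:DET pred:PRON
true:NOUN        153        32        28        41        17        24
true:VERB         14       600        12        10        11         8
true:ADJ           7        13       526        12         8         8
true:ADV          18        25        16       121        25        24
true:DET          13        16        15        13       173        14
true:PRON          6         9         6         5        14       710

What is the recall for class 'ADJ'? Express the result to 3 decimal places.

0.916

One-vs-rest for 'ADJ': TP = diagonal; FP = other classes predicted 'ADJ'; FN = 'ADJ' predicted as other.
recall = TP/(TP+FN).
ADJ: TP=526, FN=7+13+12+8+8=48 → 526/574 = 0.9164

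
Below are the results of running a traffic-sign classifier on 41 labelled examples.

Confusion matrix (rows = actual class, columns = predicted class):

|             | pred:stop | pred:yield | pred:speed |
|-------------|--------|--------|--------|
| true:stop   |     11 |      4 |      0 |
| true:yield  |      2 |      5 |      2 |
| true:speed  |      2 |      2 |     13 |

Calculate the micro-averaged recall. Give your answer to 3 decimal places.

0.707

Micro-averaging pools counts across classes: ΣTP=29, ΣFP=12, ΣFN=12.
Micro-recall = TP/(TP+FN) on pooled counts = 0.707 (equals overall accuracy in single-label multiclass).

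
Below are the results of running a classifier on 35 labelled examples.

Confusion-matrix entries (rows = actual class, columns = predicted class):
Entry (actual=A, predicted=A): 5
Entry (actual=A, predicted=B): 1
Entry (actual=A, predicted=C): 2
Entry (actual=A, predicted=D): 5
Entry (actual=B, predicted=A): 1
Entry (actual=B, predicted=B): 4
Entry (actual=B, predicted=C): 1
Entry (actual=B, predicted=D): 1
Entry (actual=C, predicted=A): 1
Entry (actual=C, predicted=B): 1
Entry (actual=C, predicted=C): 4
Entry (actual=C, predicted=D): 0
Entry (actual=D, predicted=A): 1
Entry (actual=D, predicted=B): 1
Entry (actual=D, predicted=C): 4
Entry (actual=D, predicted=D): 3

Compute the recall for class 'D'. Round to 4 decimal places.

0.3333

Take TP from the diagonal, FP from the rest of the 'D' prediction marginal, FN from the rest of the 'D' actual marginal.
recall = TP/(TP+FN).
D: TP=3, FN=1+1+4=6 → 3/9 = 0.33333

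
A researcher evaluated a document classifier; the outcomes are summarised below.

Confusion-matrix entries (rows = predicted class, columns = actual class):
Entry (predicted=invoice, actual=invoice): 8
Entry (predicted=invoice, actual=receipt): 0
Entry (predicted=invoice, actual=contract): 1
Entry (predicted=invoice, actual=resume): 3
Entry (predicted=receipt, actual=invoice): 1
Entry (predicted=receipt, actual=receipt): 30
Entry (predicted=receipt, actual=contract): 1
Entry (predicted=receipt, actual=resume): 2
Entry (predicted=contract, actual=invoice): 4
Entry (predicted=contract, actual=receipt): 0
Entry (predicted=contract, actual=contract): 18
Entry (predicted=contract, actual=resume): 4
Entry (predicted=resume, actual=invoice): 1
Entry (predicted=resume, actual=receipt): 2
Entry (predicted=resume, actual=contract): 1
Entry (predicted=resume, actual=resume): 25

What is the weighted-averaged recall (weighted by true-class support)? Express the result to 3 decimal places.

0.802

Per-class recall (TP/(TP+FN)):
  invoice: TP=8, FN=1+4+1=6 → 8/14 = 0.5714
  receipt: TP=30, FN=0+0+2=2 → 30/32 = 0.9375
  contract: TP=18, FN=1+1+1=3 → 18/21 = 0.8571
  resume: TP=25, FN=3+2+4=9 → 25/34 = 0.7353
Weighted-recall = Σ (supportᵢ/N)·recallᵢ with N=101: (14/101)·0.5714 + (32/101)·0.9375 + (21/101)·0.8571 + (34/101)·0.7353 = 0.802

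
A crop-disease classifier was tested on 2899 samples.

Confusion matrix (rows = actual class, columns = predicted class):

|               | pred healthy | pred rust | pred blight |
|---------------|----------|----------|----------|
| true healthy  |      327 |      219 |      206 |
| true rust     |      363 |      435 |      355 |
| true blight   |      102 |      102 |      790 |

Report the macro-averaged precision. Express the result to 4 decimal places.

0.5243

Per-class precision (TP/(TP+FP)):
  healthy: TP=327, FP=363+102=465 → 327/792 = 0.41288
  rust: TP=435, FP=219+102=321 → 435/756 = 0.57540
  blight: TP=790, FP=206+355=561 → 790/1351 = 0.58475
Macro-precision = mean = (0.41288 + 0.57540 + 0.58475) / 3 = 0.5243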